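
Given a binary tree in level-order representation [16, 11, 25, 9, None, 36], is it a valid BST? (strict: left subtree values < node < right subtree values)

Level-order array: [16, 11, 25, 9, None, 36]
Validate using subtree bounds (lo, hi): at each node, require lo < value < hi,
then recurse left with hi=value and right with lo=value.
Preorder trace (stopping at first violation):
  at node 16 with bounds (-inf, +inf): OK
  at node 11 with bounds (-inf, 16): OK
  at node 9 with bounds (-inf, 11): OK
  at node 25 with bounds (16, +inf): OK
  at node 36 with bounds (16, 25): VIOLATION
Node 36 violates its bound: not (16 < 36 < 25).
Result: Not a valid BST


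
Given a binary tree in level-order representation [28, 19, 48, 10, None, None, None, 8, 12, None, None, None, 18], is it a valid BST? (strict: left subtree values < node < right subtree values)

Level-order array: [28, 19, 48, 10, None, None, None, 8, 12, None, None, None, 18]
Validate using subtree bounds (lo, hi): at each node, require lo < value < hi,
then recurse left with hi=value and right with lo=value.
Preorder trace (stopping at first violation):
  at node 28 with bounds (-inf, +inf): OK
  at node 19 with bounds (-inf, 28): OK
  at node 10 with bounds (-inf, 19): OK
  at node 8 with bounds (-inf, 10): OK
  at node 12 with bounds (10, 19): OK
  at node 18 with bounds (12, 19): OK
  at node 48 with bounds (28, +inf): OK
No violation found at any node.
Result: Valid BST


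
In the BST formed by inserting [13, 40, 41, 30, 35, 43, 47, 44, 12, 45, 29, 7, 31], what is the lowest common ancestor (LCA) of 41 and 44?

Tree insertion order: [13, 40, 41, 30, 35, 43, 47, 44, 12, 45, 29, 7, 31]
Tree (level-order array): [13, 12, 40, 7, None, 30, 41, None, None, 29, 35, None, 43, None, None, 31, None, None, 47, None, None, 44, None, None, 45]
In a BST, the LCA of p=41, q=44 is the first node v on the
root-to-leaf path with p <= v <= q (go left if both < v, right if both > v).
Walk from root:
  at 13: both 41 and 44 > 13, go right
  at 40: both 41 and 44 > 40, go right
  at 41: 41 <= 41 <= 44, this is the LCA
LCA = 41


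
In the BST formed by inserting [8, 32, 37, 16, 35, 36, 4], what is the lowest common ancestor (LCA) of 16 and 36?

Tree insertion order: [8, 32, 37, 16, 35, 36, 4]
Tree (level-order array): [8, 4, 32, None, None, 16, 37, None, None, 35, None, None, 36]
In a BST, the LCA of p=16, q=36 is the first node v on the
root-to-leaf path with p <= v <= q (go left if both < v, right if both > v).
Walk from root:
  at 8: both 16 and 36 > 8, go right
  at 32: 16 <= 32 <= 36, this is the LCA
LCA = 32


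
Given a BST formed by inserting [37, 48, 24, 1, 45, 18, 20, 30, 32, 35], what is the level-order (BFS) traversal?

Tree insertion order: [37, 48, 24, 1, 45, 18, 20, 30, 32, 35]
Tree (level-order array): [37, 24, 48, 1, 30, 45, None, None, 18, None, 32, None, None, None, 20, None, 35]
BFS from the root, enqueuing left then right child of each popped node:
  queue [37] -> pop 37, enqueue [24, 48], visited so far: [37]
  queue [24, 48] -> pop 24, enqueue [1, 30], visited so far: [37, 24]
  queue [48, 1, 30] -> pop 48, enqueue [45], visited so far: [37, 24, 48]
  queue [1, 30, 45] -> pop 1, enqueue [18], visited so far: [37, 24, 48, 1]
  queue [30, 45, 18] -> pop 30, enqueue [32], visited so far: [37, 24, 48, 1, 30]
  queue [45, 18, 32] -> pop 45, enqueue [none], visited so far: [37, 24, 48, 1, 30, 45]
  queue [18, 32] -> pop 18, enqueue [20], visited so far: [37, 24, 48, 1, 30, 45, 18]
  queue [32, 20] -> pop 32, enqueue [35], visited so far: [37, 24, 48, 1, 30, 45, 18, 32]
  queue [20, 35] -> pop 20, enqueue [none], visited so far: [37, 24, 48, 1, 30, 45, 18, 32, 20]
  queue [35] -> pop 35, enqueue [none], visited so far: [37, 24, 48, 1, 30, 45, 18, 32, 20, 35]
Result: [37, 24, 48, 1, 30, 45, 18, 32, 20, 35]


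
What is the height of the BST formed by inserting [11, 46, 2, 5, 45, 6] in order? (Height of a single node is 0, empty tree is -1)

Insertion order: [11, 46, 2, 5, 45, 6]
Tree (level-order array): [11, 2, 46, None, 5, 45, None, None, 6]
Compute height bottom-up (empty subtree = -1):
  height(6) = 1 + max(-1, -1) = 0
  height(5) = 1 + max(-1, 0) = 1
  height(2) = 1 + max(-1, 1) = 2
  height(45) = 1 + max(-1, -1) = 0
  height(46) = 1 + max(0, -1) = 1
  height(11) = 1 + max(2, 1) = 3
Height = 3


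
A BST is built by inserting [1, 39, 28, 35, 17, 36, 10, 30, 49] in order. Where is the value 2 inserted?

Starting tree (level order): [1, None, 39, 28, 49, 17, 35, None, None, 10, None, 30, 36]
Insertion path: 1 -> 39 -> 28 -> 17 -> 10
Result: insert 2 as left child of 10
Final tree (level order): [1, None, 39, 28, 49, 17, 35, None, None, 10, None, 30, 36, 2]


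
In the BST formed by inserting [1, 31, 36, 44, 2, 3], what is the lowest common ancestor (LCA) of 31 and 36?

Tree insertion order: [1, 31, 36, 44, 2, 3]
Tree (level-order array): [1, None, 31, 2, 36, None, 3, None, 44]
In a BST, the LCA of p=31, q=36 is the first node v on the
root-to-leaf path with p <= v <= q (go left if both < v, right if both > v).
Walk from root:
  at 1: both 31 and 36 > 1, go right
  at 31: 31 <= 31 <= 36, this is the LCA
LCA = 31


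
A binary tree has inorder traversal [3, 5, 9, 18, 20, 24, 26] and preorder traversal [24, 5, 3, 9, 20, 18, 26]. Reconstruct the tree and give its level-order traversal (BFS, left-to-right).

Inorder:  [3, 5, 9, 18, 20, 24, 26]
Preorder: [24, 5, 3, 9, 20, 18, 26]
Algorithm: preorder visits root first, so consume preorder in order;
for each root, split the current inorder slice at that value into
left-subtree inorder and right-subtree inorder, then recurse.
Recursive splits:
  root=24; inorder splits into left=[3, 5, 9, 18, 20], right=[26]
  root=5; inorder splits into left=[3], right=[9, 18, 20]
  root=3; inorder splits into left=[], right=[]
  root=9; inorder splits into left=[], right=[18, 20]
  root=20; inorder splits into left=[18], right=[]
  root=18; inorder splits into left=[], right=[]
  root=26; inorder splits into left=[], right=[]
Reconstructed level-order: [24, 5, 26, 3, 9, 20, 18]


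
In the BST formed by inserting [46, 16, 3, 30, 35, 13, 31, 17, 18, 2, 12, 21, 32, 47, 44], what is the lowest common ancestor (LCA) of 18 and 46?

Tree insertion order: [46, 16, 3, 30, 35, 13, 31, 17, 18, 2, 12, 21, 32, 47, 44]
Tree (level-order array): [46, 16, 47, 3, 30, None, None, 2, 13, 17, 35, None, None, 12, None, None, 18, 31, 44, None, None, None, 21, None, 32]
In a BST, the LCA of p=18, q=46 is the first node v on the
root-to-leaf path with p <= v <= q (go left if both < v, right if both > v).
Walk from root:
  at 46: 18 <= 46 <= 46, this is the LCA
LCA = 46


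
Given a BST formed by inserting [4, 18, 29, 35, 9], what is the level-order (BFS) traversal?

Tree insertion order: [4, 18, 29, 35, 9]
Tree (level-order array): [4, None, 18, 9, 29, None, None, None, 35]
BFS from the root, enqueuing left then right child of each popped node:
  queue [4] -> pop 4, enqueue [18], visited so far: [4]
  queue [18] -> pop 18, enqueue [9, 29], visited so far: [4, 18]
  queue [9, 29] -> pop 9, enqueue [none], visited so far: [4, 18, 9]
  queue [29] -> pop 29, enqueue [35], visited so far: [4, 18, 9, 29]
  queue [35] -> pop 35, enqueue [none], visited so far: [4, 18, 9, 29, 35]
Result: [4, 18, 9, 29, 35]


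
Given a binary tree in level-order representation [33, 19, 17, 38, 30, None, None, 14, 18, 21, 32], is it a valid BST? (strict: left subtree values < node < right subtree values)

Level-order array: [33, 19, 17, 38, 30, None, None, 14, 18, 21, 32]
Validate using subtree bounds (lo, hi): at each node, require lo < value < hi,
then recurse left with hi=value and right with lo=value.
Preorder trace (stopping at first violation):
  at node 33 with bounds (-inf, +inf): OK
  at node 19 with bounds (-inf, 33): OK
  at node 38 with bounds (-inf, 19): VIOLATION
Node 38 violates its bound: not (-inf < 38 < 19).
Result: Not a valid BST


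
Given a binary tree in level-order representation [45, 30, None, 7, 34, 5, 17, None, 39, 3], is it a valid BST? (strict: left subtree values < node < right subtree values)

Level-order array: [45, 30, None, 7, 34, 5, 17, None, 39, 3]
Validate using subtree bounds (lo, hi): at each node, require lo < value < hi,
then recurse left with hi=value and right with lo=value.
Preorder trace (stopping at first violation):
  at node 45 with bounds (-inf, +inf): OK
  at node 30 with bounds (-inf, 45): OK
  at node 7 with bounds (-inf, 30): OK
  at node 5 with bounds (-inf, 7): OK
  at node 3 with bounds (-inf, 5): OK
  at node 17 with bounds (7, 30): OK
  at node 34 with bounds (30, 45): OK
  at node 39 with bounds (34, 45): OK
No violation found at any node.
Result: Valid BST


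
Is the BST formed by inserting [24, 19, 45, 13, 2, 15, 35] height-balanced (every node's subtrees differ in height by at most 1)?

Tree (level-order array): [24, 19, 45, 13, None, 35, None, 2, 15]
Definition: a tree is height-balanced if, at every node, |h(left) - h(right)| <= 1 (empty subtree has height -1).
Bottom-up per-node check:
  node 2: h_left=-1, h_right=-1, diff=0 [OK], height=0
  node 15: h_left=-1, h_right=-1, diff=0 [OK], height=0
  node 13: h_left=0, h_right=0, diff=0 [OK], height=1
  node 19: h_left=1, h_right=-1, diff=2 [FAIL (|1--1|=2 > 1)], height=2
  node 35: h_left=-1, h_right=-1, diff=0 [OK], height=0
  node 45: h_left=0, h_right=-1, diff=1 [OK], height=1
  node 24: h_left=2, h_right=1, diff=1 [OK], height=3
Node 19 violates the condition: |1 - -1| = 2 > 1.
Result: Not balanced


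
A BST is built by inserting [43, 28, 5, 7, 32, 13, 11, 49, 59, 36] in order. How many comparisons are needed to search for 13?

Search path for 13: 43 -> 28 -> 5 -> 7 -> 13
Found: True
Comparisons: 5


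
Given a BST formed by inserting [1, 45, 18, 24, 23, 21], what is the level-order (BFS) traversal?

Tree insertion order: [1, 45, 18, 24, 23, 21]
Tree (level-order array): [1, None, 45, 18, None, None, 24, 23, None, 21]
BFS from the root, enqueuing left then right child of each popped node:
  queue [1] -> pop 1, enqueue [45], visited so far: [1]
  queue [45] -> pop 45, enqueue [18], visited so far: [1, 45]
  queue [18] -> pop 18, enqueue [24], visited so far: [1, 45, 18]
  queue [24] -> pop 24, enqueue [23], visited so far: [1, 45, 18, 24]
  queue [23] -> pop 23, enqueue [21], visited so far: [1, 45, 18, 24, 23]
  queue [21] -> pop 21, enqueue [none], visited so far: [1, 45, 18, 24, 23, 21]
Result: [1, 45, 18, 24, 23, 21]


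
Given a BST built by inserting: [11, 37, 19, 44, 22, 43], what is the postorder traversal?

Tree insertion order: [11, 37, 19, 44, 22, 43]
Tree (level-order array): [11, None, 37, 19, 44, None, 22, 43]
Postorder traversal: [22, 19, 43, 44, 37, 11]


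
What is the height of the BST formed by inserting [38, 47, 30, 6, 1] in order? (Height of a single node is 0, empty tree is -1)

Insertion order: [38, 47, 30, 6, 1]
Tree (level-order array): [38, 30, 47, 6, None, None, None, 1]
Compute height bottom-up (empty subtree = -1):
  height(1) = 1 + max(-1, -1) = 0
  height(6) = 1 + max(0, -1) = 1
  height(30) = 1 + max(1, -1) = 2
  height(47) = 1 + max(-1, -1) = 0
  height(38) = 1 + max(2, 0) = 3
Height = 3


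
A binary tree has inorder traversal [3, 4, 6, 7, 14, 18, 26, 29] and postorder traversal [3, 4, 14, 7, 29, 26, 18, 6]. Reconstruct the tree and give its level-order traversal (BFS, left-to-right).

Inorder:   [3, 4, 6, 7, 14, 18, 26, 29]
Postorder: [3, 4, 14, 7, 29, 26, 18, 6]
Algorithm: postorder visits root last, so walk postorder right-to-left;
each value is the root of the current inorder slice — split it at that
value, recurse on the right subtree first, then the left.
Recursive splits:
  root=6; inorder splits into left=[3, 4], right=[7, 14, 18, 26, 29]
  root=18; inorder splits into left=[7, 14], right=[26, 29]
  root=26; inorder splits into left=[], right=[29]
  root=29; inorder splits into left=[], right=[]
  root=7; inorder splits into left=[], right=[14]
  root=14; inorder splits into left=[], right=[]
  root=4; inorder splits into left=[3], right=[]
  root=3; inorder splits into left=[], right=[]
Reconstructed level-order: [6, 4, 18, 3, 7, 26, 14, 29]


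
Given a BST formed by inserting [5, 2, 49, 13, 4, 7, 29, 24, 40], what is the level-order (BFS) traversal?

Tree insertion order: [5, 2, 49, 13, 4, 7, 29, 24, 40]
Tree (level-order array): [5, 2, 49, None, 4, 13, None, None, None, 7, 29, None, None, 24, 40]
BFS from the root, enqueuing left then right child of each popped node:
  queue [5] -> pop 5, enqueue [2, 49], visited so far: [5]
  queue [2, 49] -> pop 2, enqueue [4], visited so far: [5, 2]
  queue [49, 4] -> pop 49, enqueue [13], visited so far: [5, 2, 49]
  queue [4, 13] -> pop 4, enqueue [none], visited so far: [5, 2, 49, 4]
  queue [13] -> pop 13, enqueue [7, 29], visited so far: [5, 2, 49, 4, 13]
  queue [7, 29] -> pop 7, enqueue [none], visited so far: [5, 2, 49, 4, 13, 7]
  queue [29] -> pop 29, enqueue [24, 40], visited so far: [5, 2, 49, 4, 13, 7, 29]
  queue [24, 40] -> pop 24, enqueue [none], visited so far: [5, 2, 49, 4, 13, 7, 29, 24]
  queue [40] -> pop 40, enqueue [none], visited so far: [5, 2, 49, 4, 13, 7, 29, 24, 40]
Result: [5, 2, 49, 4, 13, 7, 29, 24, 40]


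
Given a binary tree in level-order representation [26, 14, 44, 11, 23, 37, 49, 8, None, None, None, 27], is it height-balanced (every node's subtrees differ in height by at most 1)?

Tree (level-order array): [26, 14, 44, 11, 23, 37, 49, 8, None, None, None, 27]
Definition: a tree is height-balanced if, at every node, |h(left) - h(right)| <= 1 (empty subtree has height -1).
Bottom-up per-node check:
  node 8: h_left=-1, h_right=-1, diff=0 [OK], height=0
  node 11: h_left=0, h_right=-1, diff=1 [OK], height=1
  node 23: h_left=-1, h_right=-1, diff=0 [OK], height=0
  node 14: h_left=1, h_right=0, diff=1 [OK], height=2
  node 27: h_left=-1, h_right=-1, diff=0 [OK], height=0
  node 37: h_left=0, h_right=-1, diff=1 [OK], height=1
  node 49: h_left=-1, h_right=-1, diff=0 [OK], height=0
  node 44: h_left=1, h_right=0, diff=1 [OK], height=2
  node 26: h_left=2, h_right=2, diff=0 [OK], height=3
All nodes satisfy the balance condition.
Result: Balanced


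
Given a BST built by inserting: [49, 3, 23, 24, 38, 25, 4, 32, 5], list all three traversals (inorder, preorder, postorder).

Tree insertion order: [49, 3, 23, 24, 38, 25, 4, 32, 5]
Tree (level-order array): [49, 3, None, None, 23, 4, 24, None, 5, None, 38, None, None, 25, None, None, 32]
Inorder (L, root, R): [3, 4, 5, 23, 24, 25, 32, 38, 49]
Preorder (root, L, R): [49, 3, 23, 4, 5, 24, 38, 25, 32]
Postorder (L, R, root): [5, 4, 32, 25, 38, 24, 23, 3, 49]


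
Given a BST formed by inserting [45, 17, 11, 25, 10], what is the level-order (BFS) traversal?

Tree insertion order: [45, 17, 11, 25, 10]
Tree (level-order array): [45, 17, None, 11, 25, 10]
BFS from the root, enqueuing left then right child of each popped node:
  queue [45] -> pop 45, enqueue [17], visited so far: [45]
  queue [17] -> pop 17, enqueue [11, 25], visited so far: [45, 17]
  queue [11, 25] -> pop 11, enqueue [10], visited so far: [45, 17, 11]
  queue [25, 10] -> pop 25, enqueue [none], visited so far: [45, 17, 11, 25]
  queue [10] -> pop 10, enqueue [none], visited so far: [45, 17, 11, 25, 10]
Result: [45, 17, 11, 25, 10]


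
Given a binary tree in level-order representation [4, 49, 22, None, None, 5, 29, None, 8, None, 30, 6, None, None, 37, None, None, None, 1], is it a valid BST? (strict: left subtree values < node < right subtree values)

Level-order array: [4, 49, 22, None, None, 5, 29, None, 8, None, 30, 6, None, None, 37, None, None, None, 1]
Validate using subtree bounds (lo, hi): at each node, require lo < value < hi,
then recurse left with hi=value and right with lo=value.
Preorder trace (stopping at first violation):
  at node 4 with bounds (-inf, +inf): OK
  at node 49 with bounds (-inf, 4): VIOLATION
Node 49 violates its bound: not (-inf < 49 < 4).
Result: Not a valid BST


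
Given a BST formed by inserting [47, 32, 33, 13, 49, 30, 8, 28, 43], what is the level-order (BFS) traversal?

Tree insertion order: [47, 32, 33, 13, 49, 30, 8, 28, 43]
Tree (level-order array): [47, 32, 49, 13, 33, None, None, 8, 30, None, 43, None, None, 28]
BFS from the root, enqueuing left then right child of each popped node:
  queue [47] -> pop 47, enqueue [32, 49], visited so far: [47]
  queue [32, 49] -> pop 32, enqueue [13, 33], visited so far: [47, 32]
  queue [49, 13, 33] -> pop 49, enqueue [none], visited so far: [47, 32, 49]
  queue [13, 33] -> pop 13, enqueue [8, 30], visited so far: [47, 32, 49, 13]
  queue [33, 8, 30] -> pop 33, enqueue [43], visited so far: [47, 32, 49, 13, 33]
  queue [8, 30, 43] -> pop 8, enqueue [none], visited so far: [47, 32, 49, 13, 33, 8]
  queue [30, 43] -> pop 30, enqueue [28], visited so far: [47, 32, 49, 13, 33, 8, 30]
  queue [43, 28] -> pop 43, enqueue [none], visited so far: [47, 32, 49, 13, 33, 8, 30, 43]
  queue [28] -> pop 28, enqueue [none], visited so far: [47, 32, 49, 13, 33, 8, 30, 43, 28]
Result: [47, 32, 49, 13, 33, 8, 30, 43, 28]


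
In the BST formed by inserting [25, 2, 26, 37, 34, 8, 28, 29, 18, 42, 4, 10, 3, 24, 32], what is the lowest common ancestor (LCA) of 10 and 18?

Tree insertion order: [25, 2, 26, 37, 34, 8, 28, 29, 18, 42, 4, 10, 3, 24, 32]
Tree (level-order array): [25, 2, 26, None, 8, None, 37, 4, 18, 34, 42, 3, None, 10, 24, 28, None, None, None, None, None, None, None, None, None, None, 29, None, 32]
In a BST, the LCA of p=10, q=18 is the first node v on the
root-to-leaf path with p <= v <= q (go left if both < v, right if both > v).
Walk from root:
  at 25: both 10 and 18 < 25, go left
  at 2: both 10 and 18 > 2, go right
  at 8: both 10 and 18 > 8, go right
  at 18: 10 <= 18 <= 18, this is the LCA
LCA = 18


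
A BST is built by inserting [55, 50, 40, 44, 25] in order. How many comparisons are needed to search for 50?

Search path for 50: 55 -> 50
Found: True
Comparisons: 2


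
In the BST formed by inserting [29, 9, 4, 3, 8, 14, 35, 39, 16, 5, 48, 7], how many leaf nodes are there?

Tree built from: [29, 9, 4, 3, 8, 14, 35, 39, 16, 5, 48, 7]
Tree (level-order array): [29, 9, 35, 4, 14, None, 39, 3, 8, None, 16, None, 48, None, None, 5, None, None, None, None, None, None, 7]
Rule: A leaf has 0 children.
Per-node child counts:
  node 29: 2 child(ren)
  node 9: 2 child(ren)
  node 4: 2 child(ren)
  node 3: 0 child(ren)
  node 8: 1 child(ren)
  node 5: 1 child(ren)
  node 7: 0 child(ren)
  node 14: 1 child(ren)
  node 16: 0 child(ren)
  node 35: 1 child(ren)
  node 39: 1 child(ren)
  node 48: 0 child(ren)
Matching nodes: [3, 7, 16, 48]
Count of leaf nodes: 4


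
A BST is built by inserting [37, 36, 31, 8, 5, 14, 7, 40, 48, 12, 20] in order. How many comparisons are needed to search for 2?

Search path for 2: 37 -> 36 -> 31 -> 8 -> 5
Found: False
Comparisons: 5


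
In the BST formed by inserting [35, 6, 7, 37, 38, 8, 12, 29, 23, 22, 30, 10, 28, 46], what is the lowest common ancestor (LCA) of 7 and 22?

Tree insertion order: [35, 6, 7, 37, 38, 8, 12, 29, 23, 22, 30, 10, 28, 46]
Tree (level-order array): [35, 6, 37, None, 7, None, 38, None, 8, None, 46, None, 12, None, None, 10, 29, None, None, 23, 30, 22, 28]
In a BST, the LCA of p=7, q=22 is the first node v on the
root-to-leaf path with p <= v <= q (go left if both < v, right if both > v).
Walk from root:
  at 35: both 7 and 22 < 35, go left
  at 6: both 7 and 22 > 6, go right
  at 7: 7 <= 7 <= 22, this is the LCA
LCA = 7


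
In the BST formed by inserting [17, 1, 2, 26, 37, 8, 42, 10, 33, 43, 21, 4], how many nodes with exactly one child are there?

Tree built from: [17, 1, 2, 26, 37, 8, 42, 10, 33, 43, 21, 4]
Tree (level-order array): [17, 1, 26, None, 2, 21, 37, None, 8, None, None, 33, 42, 4, 10, None, None, None, 43]
Rule: These are nodes with exactly 1 non-null child.
Per-node child counts:
  node 17: 2 child(ren)
  node 1: 1 child(ren)
  node 2: 1 child(ren)
  node 8: 2 child(ren)
  node 4: 0 child(ren)
  node 10: 0 child(ren)
  node 26: 2 child(ren)
  node 21: 0 child(ren)
  node 37: 2 child(ren)
  node 33: 0 child(ren)
  node 42: 1 child(ren)
  node 43: 0 child(ren)
Matching nodes: [1, 2, 42]
Count of nodes with exactly one child: 3


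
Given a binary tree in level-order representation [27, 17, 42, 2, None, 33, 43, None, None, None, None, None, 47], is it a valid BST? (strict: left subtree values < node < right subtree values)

Level-order array: [27, 17, 42, 2, None, 33, 43, None, None, None, None, None, 47]
Validate using subtree bounds (lo, hi): at each node, require lo < value < hi,
then recurse left with hi=value and right with lo=value.
Preorder trace (stopping at first violation):
  at node 27 with bounds (-inf, +inf): OK
  at node 17 with bounds (-inf, 27): OK
  at node 2 with bounds (-inf, 17): OK
  at node 42 with bounds (27, +inf): OK
  at node 33 with bounds (27, 42): OK
  at node 43 with bounds (42, +inf): OK
  at node 47 with bounds (43, +inf): OK
No violation found at any node.
Result: Valid BST


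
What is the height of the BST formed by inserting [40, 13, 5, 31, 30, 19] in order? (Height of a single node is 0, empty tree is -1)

Insertion order: [40, 13, 5, 31, 30, 19]
Tree (level-order array): [40, 13, None, 5, 31, None, None, 30, None, 19]
Compute height bottom-up (empty subtree = -1):
  height(5) = 1 + max(-1, -1) = 0
  height(19) = 1 + max(-1, -1) = 0
  height(30) = 1 + max(0, -1) = 1
  height(31) = 1 + max(1, -1) = 2
  height(13) = 1 + max(0, 2) = 3
  height(40) = 1 + max(3, -1) = 4
Height = 4


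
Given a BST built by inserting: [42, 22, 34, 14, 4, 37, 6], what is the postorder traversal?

Tree insertion order: [42, 22, 34, 14, 4, 37, 6]
Tree (level-order array): [42, 22, None, 14, 34, 4, None, None, 37, None, 6]
Postorder traversal: [6, 4, 14, 37, 34, 22, 42]


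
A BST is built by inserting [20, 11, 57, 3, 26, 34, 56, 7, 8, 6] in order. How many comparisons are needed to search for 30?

Search path for 30: 20 -> 57 -> 26 -> 34
Found: False
Comparisons: 4


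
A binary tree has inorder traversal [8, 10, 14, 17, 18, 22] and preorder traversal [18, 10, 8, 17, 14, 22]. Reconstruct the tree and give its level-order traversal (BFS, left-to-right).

Inorder:  [8, 10, 14, 17, 18, 22]
Preorder: [18, 10, 8, 17, 14, 22]
Algorithm: preorder visits root first, so consume preorder in order;
for each root, split the current inorder slice at that value into
left-subtree inorder and right-subtree inorder, then recurse.
Recursive splits:
  root=18; inorder splits into left=[8, 10, 14, 17], right=[22]
  root=10; inorder splits into left=[8], right=[14, 17]
  root=8; inorder splits into left=[], right=[]
  root=17; inorder splits into left=[14], right=[]
  root=14; inorder splits into left=[], right=[]
  root=22; inorder splits into left=[], right=[]
Reconstructed level-order: [18, 10, 22, 8, 17, 14]


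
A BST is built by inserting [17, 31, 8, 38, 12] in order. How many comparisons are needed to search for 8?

Search path for 8: 17 -> 8
Found: True
Comparisons: 2


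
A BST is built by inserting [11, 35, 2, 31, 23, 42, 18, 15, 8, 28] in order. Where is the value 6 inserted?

Starting tree (level order): [11, 2, 35, None, 8, 31, 42, None, None, 23, None, None, None, 18, 28, 15]
Insertion path: 11 -> 2 -> 8
Result: insert 6 as left child of 8
Final tree (level order): [11, 2, 35, None, 8, 31, 42, 6, None, 23, None, None, None, None, None, 18, 28, 15]


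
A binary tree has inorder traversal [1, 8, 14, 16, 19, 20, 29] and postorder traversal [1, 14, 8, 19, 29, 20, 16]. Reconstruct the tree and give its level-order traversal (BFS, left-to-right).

Inorder:   [1, 8, 14, 16, 19, 20, 29]
Postorder: [1, 14, 8, 19, 29, 20, 16]
Algorithm: postorder visits root last, so walk postorder right-to-left;
each value is the root of the current inorder slice — split it at that
value, recurse on the right subtree first, then the left.
Recursive splits:
  root=16; inorder splits into left=[1, 8, 14], right=[19, 20, 29]
  root=20; inorder splits into left=[19], right=[29]
  root=29; inorder splits into left=[], right=[]
  root=19; inorder splits into left=[], right=[]
  root=8; inorder splits into left=[1], right=[14]
  root=14; inorder splits into left=[], right=[]
  root=1; inorder splits into left=[], right=[]
Reconstructed level-order: [16, 8, 20, 1, 14, 19, 29]


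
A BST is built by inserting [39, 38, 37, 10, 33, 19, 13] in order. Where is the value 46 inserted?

Starting tree (level order): [39, 38, None, 37, None, 10, None, None, 33, 19, None, 13]
Insertion path: 39
Result: insert 46 as right child of 39
Final tree (level order): [39, 38, 46, 37, None, None, None, 10, None, None, 33, 19, None, 13]


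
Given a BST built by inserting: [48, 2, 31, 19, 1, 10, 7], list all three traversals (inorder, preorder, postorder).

Tree insertion order: [48, 2, 31, 19, 1, 10, 7]
Tree (level-order array): [48, 2, None, 1, 31, None, None, 19, None, 10, None, 7]
Inorder (L, root, R): [1, 2, 7, 10, 19, 31, 48]
Preorder (root, L, R): [48, 2, 1, 31, 19, 10, 7]
Postorder (L, R, root): [1, 7, 10, 19, 31, 2, 48]


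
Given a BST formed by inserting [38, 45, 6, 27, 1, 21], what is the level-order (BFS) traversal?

Tree insertion order: [38, 45, 6, 27, 1, 21]
Tree (level-order array): [38, 6, 45, 1, 27, None, None, None, None, 21]
BFS from the root, enqueuing left then right child of each popped node:
  queue [38] -> pop 38, enqueue [6, 45], visited so far: [38]
  queue [6, 45] -> pop 6, enqueue [1, 27], visited so far: [38, 6]
  queue [45, 1, 27] -> pop 45, enqueue [none], visited so far: [38, 6, 45]
  queue [1, 27] -> pop 1, enqueue [none], visited so far: [38, 6, 45, 1]
  queue [27] -> pop 27, enqueue [21], visited so far: [38, 6, 45, 1, 27]
  queue [21] -> pop 21, enqueue [none], visited so far: [38, 6, 45, 1, 27, 21]
Result: [38, 6, 45, 1, 27, 21]


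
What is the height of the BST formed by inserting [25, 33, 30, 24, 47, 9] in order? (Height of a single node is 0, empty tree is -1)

Insertion order: [25, 33, 30, 24, 47, 9]
Tree (level-order array): [25, 24, 33, 9, None, 30, 47]
Compute height bottom-up (empty subtree = -1):
  height(9) = 1 + max(-1, -1) = 0
  height(24) = 1 + max(0, -1) = 1
  height(30) = 1 + max(-1, -1) = 0
  height(47) = 1 + max(-1, -1) = 0
  height(33) = 1 + max(0, 0) = 1
  height(25) = 1 + max(1, 1) = 2
Height = 2


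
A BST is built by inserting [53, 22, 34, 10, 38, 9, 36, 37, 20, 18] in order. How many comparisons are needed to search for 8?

Search path for 8: 53 -> 22 -> 10 -> 9
Found: False
Comparisons: 4


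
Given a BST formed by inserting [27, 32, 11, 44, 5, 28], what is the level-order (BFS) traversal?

Tree insertion order: [27, 32, 11, 44, 5, 28]
Tree (level-order array): [27, 11, 32, 5, None, 28, 44]
BFS from the root, enqueuing left then right child of each popped node:
  queue [27] -> pop 27, enqueue [11, 32], visited so far: [27]
  queue [11, 32] -> pop 11, enqueue [5], visited so far: [27, 11]
  queue [32, 5] -> pop 32, enqueue [28, 44], visited so far: [27, 11, 32]
  queue [5, 28, 44] -> pop 5, enqueue [none], visited so far: [27, 11, 32, 5]
  queue [28, 44] -> pop 28, enqueue [none], visited so far: [27, 11, 32, 5, 28]
  queue [44] -> pop 44, enqueue [none], visited so far: [27, 11, 32, 5, 28, 44]
Result: [27, 11, 32, 5, 28, 44]


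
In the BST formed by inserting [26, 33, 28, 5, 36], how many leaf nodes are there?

Tree built from: [26, 33, 28, 5, 36]
Tree (level-order array): [26, 5, 33, None, None, 28, 36]
Rule: A leaf has 0 children.
Per-node child counts:
  node 26: 2 child(ren)
  node 5: 0 child(ren)
  node 33: 2 child(ren)
  node 28: 0 child(ren)
  node 36: 0 child(ren)
Matching nodes: [5, 28, 36]
Count of leaf nodes: 3


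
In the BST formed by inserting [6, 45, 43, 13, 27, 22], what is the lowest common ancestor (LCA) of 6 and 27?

Tree insertion order: [6, 45, 43, 13, 27, 22]
Tree (level-order array): [6, None, 45, 43, None, 13, None, None, 27, 22]
In a BST, the LCA of p=6, q=27 is the first node v on the
root-to-leaf path with p <= v <= q (go left if both < v, right if both > v).
Walk from root:
  at 6: 6 <= 6 <= 27, this is the LCA
LCA = 6


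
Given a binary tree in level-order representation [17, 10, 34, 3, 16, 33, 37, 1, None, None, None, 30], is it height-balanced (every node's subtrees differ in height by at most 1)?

Tree (level-order array): [17, 10, 34, 3, 16, 33, 37, 1, None, None, None, 30]
Definition: a tree is height-balanced if, at every node, |h(left) - h(right)| <= 1 (empty subtree has height -1).
Bottom-up per-node check:
  node 1: h_left=-1, h_right=-1, diff=0 [OK], height=0
  node 3: h_left=0, h_right=-1, diff=1 [OK], height=1
  node 16: h_left=-1, h_right=-1, diff=0 [OK], height=0
  node 10: h_left=1, h_right=0, diff=1 [OK], height=2
  node 30: h_left=-1, h_right=-1, diff=0 [OK], height=0
  node 33: h_left=0, h_right=-1, diff=1 [OK], height=1
  node 37: h_left=-1, h_right=-1, diff=0 [OK], height=0
  node 34: h_left=1, h_right=0, diff=1 [OK], height=2
  node 17: h_left=2, h_right=2, diff=0 [OK], height=3
All nodes satisfy the balance condition.
Result: Balanced


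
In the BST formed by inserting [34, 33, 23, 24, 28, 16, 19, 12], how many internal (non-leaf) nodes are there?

Tree built from: [34, 33, 23, 24, 28, 16, 19, 12]
Tree (level-order array): [34, 33, None, 23, None, 16, 24, 12, 19, None, 28]
Rule: An internal node has at least one child.
Per-node child counts:
  node 34: 1 child(ren)
  node 33: 1 child(ren)
  node 23: 2 child(ren)
  node 16: 2 child(ren)
  node 12: 0 child(ren)
  node 19: 0 child(ren)
  node 24: 1 child(ren)
  node 28: 0 child(ren)
Matching nodes: [34, 33, 23, 16, 24]
Count of internal (non-leaf) nodes: 5


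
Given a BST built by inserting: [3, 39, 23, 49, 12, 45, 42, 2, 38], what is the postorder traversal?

Tree insertion order: [3, 39, 23, 49, 12, 45, 42, 2, 38]
Tree (level-order array): [3, 2, 39, None, None, 23, 49, 12, 38, 45, None, None, None, None, None, 42]
Postorder traversal: [2, 12, 38, 23, 42, 45, 49, 39, 3]


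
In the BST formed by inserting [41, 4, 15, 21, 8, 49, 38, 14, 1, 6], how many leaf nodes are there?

Tree built from: [41, 4, 15, 21, 8, 49, 38, 14, 1, 6]
Tree (level-order array): [41, 4, 49, 1, 15, None, None, None, None, 8, 21, 6, 14, None, 38]
Rule: A leaf has 0 children.
Per-node child counts:
  node 41: 2 child(ren)
  node 4: 2 child(ren)
  node 1: 0 child(ren)
  node 15: 2 child(ren)
  node 8: 2 child(ren)
  node 6: 0 child(ren)
  node 14: 0 child(ren)
  node 21: 1 child(ren)
  node 38: 0 child(ren)
  node 49: 0 child(ren)
Matching nodes: [1, 6, 14, 38, 49]
Count of leaf nodes: 5


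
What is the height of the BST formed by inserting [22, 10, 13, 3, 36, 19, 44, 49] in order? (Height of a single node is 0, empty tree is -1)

Insertion order: [22, 10, 13, 3, 36, 19, 44, 49]
Tree (level-order array): [22, 10, 36, 3, 13, None, 44, None, None, None, 19, None, 49]
Compute height bottom-up (empty subtree = -1):
  height(3) = 1 + max(-1, -1) = 0
  height(19) = 1 + max(-1, -1) = 0
  height(13) = 1 + max(-1, 0) = 1
  height(10) = 1 + max(0, 1) = 2
  height(49) = 1 + max(-1, -1) = 0
  height(44) = 1 + max(-1, 0) = 1
  height(36) = 1 + max(-1, 1) = 2
  height(22) = 1 + max(2, 2) = 3
Height = 3


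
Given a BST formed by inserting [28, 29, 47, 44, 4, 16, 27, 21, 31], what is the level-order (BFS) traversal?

Tree insertion order: [28, 29, 47, 44, 4, 16, 27, 21, 31]
Tree (level-order array): [28, 4, 29, None, 16, None, 47, None, 27, 44, None, 21, None, 31]
BFS from the root, enqueuing left then right child of each popped node:
  queue [28] -> pop 28, enqueue [4, 29], visited so far: [28]
  queue [4, 29] -> pop 4, enqueue [16], visited so far: [28, 4]
  queue [29, 16] -> pop 29, enqueue [47], visited so far: [28, 4, 29]
  queue [16, 47] -> pop 16, enqueue [27], visited so far: [28, 4, 29, 16]
  queue [47, 27] -> pop 47, enqueue [44], visited so far: [28, 4, 29, 16, 47]
  queue [27, 44] -> pop 27, enqueue [21], visited so far: [28, 4, 29, 16, 47, 27]
  queue [44, 21] -> pop 44, enqueue [31], visited so far: [28, 4, 29, 16, 47, 27, 44]
  queue [21, 31] -> pop 21, enqueue [none], visited so far: [28, 4, 29, 16, 47, 27, 44, 21]
  queue [31] -> pop 31, enqueue [none], visited so far: [28, 4, 29, 16, 47, 27, 44, 21, 31]
Result: [28, 4, 29, 16, 47, 27, 44, 21, 31]


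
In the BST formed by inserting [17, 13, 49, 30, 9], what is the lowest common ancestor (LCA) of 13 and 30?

Tree insertion order: [17, 13, 49, 30, 9]
Tree (level-order array): [17, 13, 49, 9, None, 30]
In a BST, the LCA of p=13, q=30 is the first node v on the
root-to-leaf path with p <= v <= q (go left if both < v, right if both > v).
Walk from root:
  at 17: 13 <= 17 <= 30, this is the LCA
LCA = 17


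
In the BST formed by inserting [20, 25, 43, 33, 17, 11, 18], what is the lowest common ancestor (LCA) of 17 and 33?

Tree insertion order: [20, 25, 43, 33, 17, 11, 18]
Tree (level-order array): [20, 17, 25, 11, 18, None, 43, None, None, None, None, 33]
In a BST, the LCA of p=17, q=33 is the first node v on the
root-to-leaf path with p <= v <= q (go left if both < v, right if both > v).
Walk from root:
  at 20: 17 <= 20 <= 33, this is the LCA
LCA = 20


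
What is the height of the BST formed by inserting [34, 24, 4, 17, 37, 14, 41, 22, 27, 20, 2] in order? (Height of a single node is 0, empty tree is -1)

Insertion order: [34, 24, 4, 17, 37, 14, 41, 22, 27, 20, 2]
Tree (level-order array): [34, 24, 37, 4, 27, None, 41, 2, 17, None, None, None, None, None, None, 14, 22, None, None, 20]
Compute height bottom-up (empty subtree = -1):
  height(2) = 1 + max(-1, -1) = 0
  height(14) = 1 + max(-1, -1) = 0
  height(20) = 1 + max(-1, -1) = 0
  height(22) = 1 + max(0, -1) = 1
  height(17) = 1 + max(0, 1) = 2
  height(4) = 1 + max(0, 2) = 3
  height(27) = 1 + max(-1, -1) = 0
  height(24) = 1 + max(3, 0) = 4
  height(41) = 1 + max(-1, -1) = 0
  height(37) = 1 + max(-1, 0) = 1
  height(34) = 1 + max(4, 1) = 5
Height = 5


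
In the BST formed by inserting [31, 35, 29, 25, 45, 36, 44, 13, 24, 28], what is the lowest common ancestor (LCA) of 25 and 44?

Tree insertion order: [31, 35, 29, 25, 45, 36, 44, 13, 24, 28]
Tree (level-order array): [31, 29, 35, 25, None, None, 45, 13, 28, 36, None, None, 24, None, None, None, 44]
In a BST, the LCA of p=25, q=44 is the first node v on the
root-to-leaf path with p <= v <= q (go left if both < v, right if both > v).
Walk from root:
  at 31: 25 <= 31 <= 44, this is the LCA
LCA = 31


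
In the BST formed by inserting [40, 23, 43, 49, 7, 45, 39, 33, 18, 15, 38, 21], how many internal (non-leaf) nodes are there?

Tree built from: [40, 23, 43, 49, 7, 45, 39, 33, 18, 15, 38, 21]
Tree (level-order array): [40, 23, 43, 7, 39, None, 49, None, 18, 33, None, 45, None, 15, 21, None, 38]
Rule: An internal node has at least one child.
Per-node child counts:
  node 40: 2 child(ren)
  node 23: 2 child(ren)
  node 7: 1 child(ren)
  node 18: 2 child(ren)
  node 15: 0 child(ren)
  node 21: 0 child(ren)
  node 39: 1 child(ren)
  node 33: 1 child(ren)
  node 38: 0 child(ren)
  node 43: 1 child(ren)
  node 49: 1 child(ren)
  node 45: 0 child(ren)
Matching nodes: [40, 23, 7, 18, 39, 33, 43, 49]
Count of internal (non-leaf) nodes: 8


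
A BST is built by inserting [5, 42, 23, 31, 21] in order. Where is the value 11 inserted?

Starting tree (level order): [5, None, 42, 23, None, 21, 31]
Insertion path: 5 -> 42 -> 23 -> 21
Result: insert 11 as left child of 21
Final tree (level order): [5, None, 42, 23, None, 21, 31, 11]


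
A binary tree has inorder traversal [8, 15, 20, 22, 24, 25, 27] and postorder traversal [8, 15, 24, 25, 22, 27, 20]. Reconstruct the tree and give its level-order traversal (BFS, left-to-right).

Inorder:   [8, 15, 20, 22, 24, 25, 27]
Postorder: [8, 15, 24, 25, 22, 27, 20]
Algorithm: postorder visits root last, so walk postorder right-to-left;
each value is the root of the current inorder slice — split it at that
value, recurse on the right subtree first, then the left.
Recursive splits:
  root=20; inorder splits into left=[8, 15], right=[22, 24, 25, 27]
  root=27; inorder splits into left=[22, 24, 25], right=[]
  root=22; inorder splits into left=[], right=[24, 25]
  root=25; inorder splits into left=[24], right=[]
  root=24; inorder splits into left=[], right=[]
  root=15; inorder splits into left=[8], right=[]
  root=8; inorder splits into left=[], right=[]
Reconstructed level-order: [20, 15, 27, 8, 22, 25, 24]


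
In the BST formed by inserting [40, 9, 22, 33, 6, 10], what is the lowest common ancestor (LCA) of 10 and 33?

Tree insertion order: [40, 9, 22, 33, 6, 10]
Tree (level-order array): [40, 9, None, 6, 22, None, None, 10, 33]
In a BST, the LCA of p=10, q=33 is the first node v on the
root-to-leaf path with p <= v <= q (go left if both < v, right if both > v).
Walk from root:
  at 40: both 10 and 33 < 40, go left
  at 9: both 10 and 33 > 9, go right
  at 22: 10 <= 22 <= 33, this is the LCA
LCA = 22


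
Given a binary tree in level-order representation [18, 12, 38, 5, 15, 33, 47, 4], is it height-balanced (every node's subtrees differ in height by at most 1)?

Tree (level-order array): [18, 12, 38, 5, 15, 33, 47, 4]
Definition: a tree is height-balanced if, at every node, |h(left) - h(right)| <= 1 (empty subtree has height -1).
Bottom-up per-node check:
  node 4: h_left=-1, h_right=-1, diff=0 [OK], height=0
  node 5: h_left=0, h_right=-1, diff=1 [OK], height=1
  node 15: h_left=-1, h_right=-1, diff=0 [OK], height=0
  node 12: h_left=1, h_right=0, diff=1 [OK], height=2
  node 33: h_left=-1, h_right=-1, diff=0 [OK], height=0
  node 47: h_left=-1, h_right=-1, diff=0 [OK], height=0
  node 38: h_left=0, h_right=0, diff=0 [OK], height=1
  node 18: h_left=2, h_right=1, diff=1 [OK], height=3
All nodes satisfy the balance condition.
Result: Balanced


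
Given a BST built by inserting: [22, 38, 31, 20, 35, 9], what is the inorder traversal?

Tree insertion order: [22, 38, 31, 20, 35, 9]
Tree (level-order array): [22, 20, 38, 9, None, 31, None, None, None, None, 35]
Inorder traversal: [9, 20, 22, 31, 35, 38]


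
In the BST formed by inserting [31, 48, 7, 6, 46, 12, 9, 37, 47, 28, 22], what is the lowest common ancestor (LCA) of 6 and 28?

Tree insertion order: [31, 48, 7, 6, 46, 12, 9, 37, 47, 28, 22]
Tree (level-order array): [31, 7, 48, 6, 12, 46, None, None, None, 9, 28, 37, 47, None, None, 22]
In a BST, the LCA of p=6, q=28 is the first node v on the
root-to-leaf path with p <= v <= q (go left if both < v, right if both > v).
Walk from root:
  at 31: both 6 and 28 < 31, go left
  at 7: 6 <= 7 <= 28, this is the LCA
LCA = 7


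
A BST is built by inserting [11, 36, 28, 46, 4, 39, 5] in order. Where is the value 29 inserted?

Starting tree (level order): [11, 4, 36, None, 5, 28, 46, None, None, None, None, 39]
Insertion path: 11 -> 36 -> 28
Result: insert 29 as right child of 28
Final tree (level order): [11, 4, 36, None, 5, 28, 46, None, None, None, 29, 39]


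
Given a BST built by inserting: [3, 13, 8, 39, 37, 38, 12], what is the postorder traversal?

Tree insertion order: [3, 13, 8, 39, 37, 38, 12]
Tree (level-order array): [3, None, 13, 8, 39, None, 12, 37, None, None, None, None, 38]
Postorder traversal: [12, 8, 38, 37, 39, 13, 3]


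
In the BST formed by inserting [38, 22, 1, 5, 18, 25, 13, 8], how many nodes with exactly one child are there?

Tree built from: [38, 22, 1, 5, 18, 25, 13, 8]
Tree (level-order array): [38, 22, None, 1, 25, None, 5, None, None, None, 18, 13, None, 8]
Rule: These are nodes with exactly 1 non-null child.
Per-node child counts:
  node 38: 1 child(ren)
  node 22: 2 child(ren)
  node 1: 1 child(ren)
  node 5: 1 child(ren)
  node 18: 1 child(ren)
  node 13: 1 child(ren)
  node 8: 0 child(ren)
  node 25: 0 child(ren)
Matching nodes: [38, 1, 5, 18, 13]
Count of nodes with exactly one child: 5


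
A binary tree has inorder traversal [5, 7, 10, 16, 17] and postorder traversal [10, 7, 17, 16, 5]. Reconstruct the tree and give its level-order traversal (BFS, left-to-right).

Inorder:   [5, 7, 10, 16, 17]
Postorder: [10, 7, 17, 16, 5]
Algorithm: postorder visits root last, so walk postorder right-to-left;
each value is the root of the current inorder slice — split it at that
value, recurse on the right subtree first, then the left.
Recursive splits:
  root=5; inorder splits into left=[], right=[7, 10, 16, 17]
  root=16; inorder splits into left=[7, 10], right=[17]
  root=17; inorder splits into left=[], right=[]
  root=7; inorder splits into left=[], right=[10]
  root=10; inorder splits into left=[], right=[]
Reconstructed level-order: [5, 16, 7, 17, 10]
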